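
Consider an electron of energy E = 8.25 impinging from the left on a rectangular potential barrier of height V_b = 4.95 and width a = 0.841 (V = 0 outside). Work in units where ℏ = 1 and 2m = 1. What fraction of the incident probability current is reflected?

R = 0.183

Above the barrier the interior wavenumber is k₂ = √(2m(E − V_b))/ℏ = 1.817, giving phase k₂a = 1.528.
T = [1 + V_b² sin²(k₂a) / (4E(E − V_b))]⁻¹ = 1/1.225 = 0.817.
R = 1 − T = 0.183.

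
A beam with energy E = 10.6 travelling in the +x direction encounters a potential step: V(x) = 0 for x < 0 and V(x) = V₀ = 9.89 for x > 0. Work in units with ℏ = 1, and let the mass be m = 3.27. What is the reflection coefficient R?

R = 0.347

The wavenumbers are k₁ = √(2mE)/ℏ = 8.326 on the left and k₂ = √(2m(E − V₀))/ℏ = 2.155 on the right.
Continuity of ψ and ψ′ at the step yields the reflection amplitude r = (k₁ − k₂)/(k₁ + k₂) = 0.5888; thus R = |r|² = 0.3467, T = 0.6533.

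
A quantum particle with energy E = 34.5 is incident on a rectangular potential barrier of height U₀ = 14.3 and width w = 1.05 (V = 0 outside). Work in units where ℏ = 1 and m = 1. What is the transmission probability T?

E > U₀: inside the barrier k₂ = √(2m(E − U₀))/ℏ = 6.356, k₂w = 6.674.
Matching at both interfaces gives T⁻¹ = 1 + U₀² sin²(k₂w) / [4E(E − U₀)] = 1.011, hence T = 0.989.

T = 0.989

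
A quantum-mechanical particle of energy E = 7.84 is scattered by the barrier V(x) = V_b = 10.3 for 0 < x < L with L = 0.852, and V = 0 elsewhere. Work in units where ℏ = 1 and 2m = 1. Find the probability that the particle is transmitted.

Since E < V_b the interior solution is evanescent with decay constant κ = √(2m(V_b − E))/ℏ = 1.568.
κL = 1.336, sinh(κL) = 1.771.
The exact tunnelling result is T⁻¹ = 1 + V_b² sinh²(κL) / [4E(V_b − E)] = 5.314, so T = 0.188.

T = 0.188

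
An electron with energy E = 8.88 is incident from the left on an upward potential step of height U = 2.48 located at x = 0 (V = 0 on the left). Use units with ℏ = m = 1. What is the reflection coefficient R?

R = 0.00667

The wavenumbers are k₁ = √(2mE)/ℏ = 4.214 on the left and k₂ = √(2m(E − U))/ℏ = 3.578 on the right.
Continuity of ψ and ψ′ at the step yields the reflection amplitude r = (k₁ − k₂)/(k₁ + k₂) = 0.08169; thus R = |r|² = 0.006674, T = 0.9933.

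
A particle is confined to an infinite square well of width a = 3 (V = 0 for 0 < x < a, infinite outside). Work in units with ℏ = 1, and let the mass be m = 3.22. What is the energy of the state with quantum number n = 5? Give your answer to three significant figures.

Requiring ψ(0) = ψ(a) = 0 quantises k = nπ/a, hence E_n = ℏ²k²/2m = n²π²ℏ²/(2ma²).
E_5 = 5² × π² / (2 × 3.22 × 3²) = 4.257.

E = 4.26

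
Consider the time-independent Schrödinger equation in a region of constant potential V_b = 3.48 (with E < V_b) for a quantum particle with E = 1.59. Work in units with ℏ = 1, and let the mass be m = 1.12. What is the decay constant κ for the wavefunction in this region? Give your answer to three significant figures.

κ = 2.06

Since E < V_b the TISE in this region is ψ'' = κ²ψ with κ = √(2m(V_b − E))/ℏ.
κ = √(2 × 1.12 × 1.89) = 2.058.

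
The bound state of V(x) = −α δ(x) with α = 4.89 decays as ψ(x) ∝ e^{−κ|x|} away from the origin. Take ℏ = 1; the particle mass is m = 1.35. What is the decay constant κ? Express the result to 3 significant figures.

Integrate −(ℏ²/2m)ψ'' − αδ(x)ψ = Eψ from −ε to +ε: the ψ'' term gives ψ'(0⁺) − ψ'(0⁻) and the δ term gives −(2mα/ℏ²)ψ(0).
With ψ ∝ e^{−κ|x|} this yields −2κ = −2mα/ℏ², so κ = mα/ℏ² = 6.602.

κ = 6.60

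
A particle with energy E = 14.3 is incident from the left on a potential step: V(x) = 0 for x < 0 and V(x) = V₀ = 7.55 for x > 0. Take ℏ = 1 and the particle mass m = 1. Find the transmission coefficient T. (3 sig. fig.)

T = 0.966

On each side the TISE gives plane waves with k = √(2m(E − V))/ℏ: k₁ = √(2·1·14.3) = 5.348, k₂ = √(2·1·6.75) = 3.674.
Continuity of ψ and ψ′ at the step yields the reflection amplitude r = (k₁ − k₂)/(k₁ + k₂) = 0.1855; thus R = |r|² = 0.03441, T = 0.9656.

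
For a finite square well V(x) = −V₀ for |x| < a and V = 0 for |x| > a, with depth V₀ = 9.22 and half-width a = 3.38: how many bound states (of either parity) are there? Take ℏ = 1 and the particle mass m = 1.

The dimensionless depth is z₀ = a√(2mV₀)/ℏ = 3.38 × √(18.44) = 14.51.
A new bound state (alternating even/odd) appears each time z₀ passes a multiple of π/2, so N = ⌊2z₀/π⌋ + 1 = ⌊9.240⌋ + 1 = 10.

N = 10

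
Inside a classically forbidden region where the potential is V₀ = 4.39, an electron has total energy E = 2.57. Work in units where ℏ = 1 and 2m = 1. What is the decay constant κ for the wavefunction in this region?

Since E < V₀ the TISE in this region is ψ'' = κ²ψ with κ = √(2m(V₀ − E))/ℏ.
κ = √(2 × 0.5 × 1.82) = 1.349.

κ = 1.35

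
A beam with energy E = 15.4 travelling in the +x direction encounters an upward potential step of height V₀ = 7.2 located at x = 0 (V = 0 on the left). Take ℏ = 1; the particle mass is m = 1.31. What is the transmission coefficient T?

T = 0.976

The wavenumbers are k₁ = √(2mE)/ℏ = 6.352 on the left and k₂ = √(2m(E − V₀))/ℏ = 4.635 on the right.
Continuity of ψ and ψ′ at the step yields the reflection amplitude r = (k₁ − k₂)/(k₁ + k₂) = 0.1563; thus R = |r|² = 0.02442, T = 0.9756.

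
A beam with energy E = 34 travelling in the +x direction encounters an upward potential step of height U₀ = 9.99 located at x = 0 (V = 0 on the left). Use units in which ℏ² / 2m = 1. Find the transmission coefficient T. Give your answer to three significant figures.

On each side the TISE gives plane waves with k = √(2m(E − V))/ℏ: k₁ = √(2·½·34) = 5.831, k₂ = √(2·½·24.01) = 4.900.
Matching ψ and ψ′ at x = 0 gives r = (k₁ − k₂)/(k₁ + k₂), so R = r² = 0.007526 and T = 1 − R = 0.9925.

T = 0.992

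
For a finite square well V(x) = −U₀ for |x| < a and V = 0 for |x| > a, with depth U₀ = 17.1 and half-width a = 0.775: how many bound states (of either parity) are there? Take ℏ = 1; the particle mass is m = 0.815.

The dimensionless depth is z₀ = a√(2mU₀)/ℏ = 0.775 × √(27.87) = 4.092.
A new bound state (alternating even/odd) appears each time z₀ passes a multiple of π/2, so N = ⌊2z₀/π⌋ + 1 = ⌊2.605⌋ + 1 = 3.

N = 3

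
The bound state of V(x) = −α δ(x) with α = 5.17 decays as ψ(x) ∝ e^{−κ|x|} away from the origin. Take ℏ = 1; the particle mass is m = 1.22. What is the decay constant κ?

κ = 6.31

Integrate −(ℏ²/2m)ψ'' − αδ(x)ψ = Eψ from −ε to +ε: the ψ'' term gives ψ'(0⁺) − ψ'(0⁻) and the δ term gives −(2mα/ℏ²)ψ(0).
With ψ ∝ e^{−κ|x|} this yields −2κ = −2mα/ℏ², so κ = mα/ℏ² = 6.307.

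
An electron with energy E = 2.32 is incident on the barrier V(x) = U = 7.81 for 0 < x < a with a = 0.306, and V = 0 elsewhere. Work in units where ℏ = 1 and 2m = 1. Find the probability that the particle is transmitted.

T = 0.579

E < U: inside the barrier ψ ∝ e^{±κx} with κ = √(2m(U − E))/ℏ = 2.343.
κa = 0.7170, sinh(κa) = 0.7800.
The exact tunnelling result is T⁻¹ = 1 + U² sinh²(κa) / [4E(U − E)] = 1.728, so T = 0.579.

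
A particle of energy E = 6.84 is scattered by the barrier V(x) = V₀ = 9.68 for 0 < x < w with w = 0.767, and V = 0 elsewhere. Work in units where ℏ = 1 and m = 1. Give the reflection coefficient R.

E < V₀: inside the barrier ψ ∝ e^{±κx} with κ = √(2m(V₀ − E))/ℏ = 2.383.
κw = 1.828, sinh(κw) = 3.030.
The exact tunnelling result is T⁻¹ = 1 + V₀² sinh²(κw) / [4E(V₀ − E)] = 12.07, so T = 0.0828.
R = 1 − T = 0.917.

R = 0.917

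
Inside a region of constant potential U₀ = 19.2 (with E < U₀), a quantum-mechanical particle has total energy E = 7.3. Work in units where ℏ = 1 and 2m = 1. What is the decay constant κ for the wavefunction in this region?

Since E < U₀ the TISE in this region is ψ'' = κ²ψ with κ = √(2m(U₀ − E))/ℏ.
κ = √(2 × 0.5 × 11.9) = 3.450.

κ = 3.45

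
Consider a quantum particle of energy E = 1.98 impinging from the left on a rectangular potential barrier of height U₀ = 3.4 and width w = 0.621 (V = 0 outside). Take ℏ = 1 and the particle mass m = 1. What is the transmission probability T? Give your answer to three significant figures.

T = 0.384

E < U₀: inside the barrier ψ ∝ e^{±κx} with κ = √(2m(U₀ − E))/ℏ = 1.685.
κw = 1.047, sinh(κw) = 1.248.
The exact tunnelling result is T⁻¹ = 1 + U₀² sinh²(κw) / [4E(U₀ − E)] = 2.602, so T = 0.384.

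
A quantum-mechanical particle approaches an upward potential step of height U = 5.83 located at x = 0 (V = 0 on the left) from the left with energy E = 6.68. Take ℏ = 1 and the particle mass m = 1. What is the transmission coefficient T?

T = 0.775

On each side the TISE gives plane waves with k = √(2m(E − V))/ℏ: k₁ = √(2·1·6.68) = 3.655, k₂ = √(2·1·0.85) = 1.304.
Matching ψ and ψ′ at x = 0 gives r = (k₁ − k₂)/(k₁ + k₂), so R = r² = 0.2248 and T = 1 − R = 0.7752.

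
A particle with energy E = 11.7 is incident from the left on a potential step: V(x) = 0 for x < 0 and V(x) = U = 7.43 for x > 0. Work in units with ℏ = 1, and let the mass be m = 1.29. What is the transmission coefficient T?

On each side the TISE gives plane waves with k = √(2m(E − V))/ℏ: k₁ = √(2·1.29·11.7) = 5.494, k₂ = √(2·1.29·4.27) = 3.319.
Continuity of ψ and ψ′ at the step yields the reflection amplitude r = (k₁ − k₂)/(k₁ + k₂) = 0.2468; thus R = |r|² = 0.06091, T = 0.9391.

T = 0.939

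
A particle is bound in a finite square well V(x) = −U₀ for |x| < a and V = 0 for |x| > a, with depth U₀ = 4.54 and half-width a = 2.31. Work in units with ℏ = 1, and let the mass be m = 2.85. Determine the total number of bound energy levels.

N = 8

The dimensionless depth is z₀ = a√(2mU₀)/ℏ = 2.31 × √(25.88) = 11.75.
The even/odd transcendental equations gain one root per π/2 in z₀, giving N = 1 + ⌊2z₀/π⌋ = 1 + ⌊7.481⌋ = 8.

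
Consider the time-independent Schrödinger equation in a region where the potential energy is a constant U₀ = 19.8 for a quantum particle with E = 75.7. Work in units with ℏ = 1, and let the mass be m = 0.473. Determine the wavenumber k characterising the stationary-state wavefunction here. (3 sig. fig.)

With E > U₀ the solution is oscillatory, ψ ∝ e^{±ikx} with k = √(2m(E − U₀))/ℏ.
k = √(2 × 0.473 × 55.9) = 7.272.

k = 7.27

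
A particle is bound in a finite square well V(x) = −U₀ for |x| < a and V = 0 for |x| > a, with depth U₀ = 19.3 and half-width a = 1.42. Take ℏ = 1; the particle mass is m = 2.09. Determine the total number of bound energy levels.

Define the well-strength parameter z₀ = (a/ℏ)√(2mU₀) = 1.42 × √(2·2.09·19.3) = 12.75.
The even/odd transcendental equations gain one root per π/2 in z₀, giving N = 1 + ⌊2z₀/π⌋ = 1 + ⌊8.120⌋ = 9.

N = 9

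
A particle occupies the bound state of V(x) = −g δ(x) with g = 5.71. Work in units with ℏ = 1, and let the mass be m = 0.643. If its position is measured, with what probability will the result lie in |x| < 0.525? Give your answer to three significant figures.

P = 0.979

The normalised bound state is ψ = √κ e^{−κ|x|} with κ = mg/ℏ² = 3.672.
P(|x| < d) = ∫_{−d}^{d} κ e^{−2κ|x|} dx = 1 − e^{−2κd} = 1 − e^{−3.855} = 0.9788.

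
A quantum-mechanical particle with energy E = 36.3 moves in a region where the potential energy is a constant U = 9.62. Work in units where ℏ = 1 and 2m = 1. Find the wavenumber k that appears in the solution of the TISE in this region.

With E > U the solution is oscillatory, ψ ∝ e^{±ikx} with k = √(2m(E − U))/ℏ.
k = √(2 × 0.5 × 26.68) = 5.165.

k = 5.17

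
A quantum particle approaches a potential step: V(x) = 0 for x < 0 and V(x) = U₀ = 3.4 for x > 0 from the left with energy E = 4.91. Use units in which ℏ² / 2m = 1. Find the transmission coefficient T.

On each side the TISE gives plane waves with k = √(2m(E − V))/ℏ: k₁ = √(2·½·4.91) = 2.216, k₂ = √(2·½·1.51) = 1.229.
Matching ψ and ψ′ at x = 0 gives r = (k₁ − k₂)/(k₁ + k₂), so R = r² = 0.08210 and T = 1 − R = 0.9179.

T = 0.918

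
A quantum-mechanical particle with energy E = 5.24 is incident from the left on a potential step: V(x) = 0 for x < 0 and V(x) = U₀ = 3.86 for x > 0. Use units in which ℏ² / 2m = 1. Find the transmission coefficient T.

The wavenumbers are k₁ = √(2mE)/ℏ = 2.289 on the left and k₂ = √(2m(E − U₀))/ℏ = 1.175 on the right.
Continuity of ψ and ψ′ at the step yields the reflection amplitude r = (k₁ − k₂)/(k₁ + k₂) = 0.3217; thus R = |r|² = 0.1035, T = 0.8965.

T = 0.896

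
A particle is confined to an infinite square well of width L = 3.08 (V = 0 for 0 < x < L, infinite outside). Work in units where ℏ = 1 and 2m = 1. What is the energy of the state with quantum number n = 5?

The infinite-well eigenfunctions ψ_n = √(2/L) sin(nπx/L) vanish at both walls, giving E_n = n²π²ℏ²/(2mL²).
E_5 = 5² × π² / (2 × 0.5 × 3.08²) = 26.01.

E = 26.0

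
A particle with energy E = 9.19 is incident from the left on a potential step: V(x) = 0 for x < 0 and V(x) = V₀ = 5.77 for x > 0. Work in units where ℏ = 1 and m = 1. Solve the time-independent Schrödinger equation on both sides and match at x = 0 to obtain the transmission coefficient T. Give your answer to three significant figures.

T = 0.941

The wavenumbers are k₁ = √(2mE)/ℏ = 4.287 on the left and k₂ = √(2m(E − V₀))/ℏ = 2.615 on the right.
Continuity of ψ and ψ′ at the step yields the reflection amplitude r = (k₁ − k₂)/(k₁ + k₂) = 0.2422; thus R = |r|² = 0.05866, T = 0.9413.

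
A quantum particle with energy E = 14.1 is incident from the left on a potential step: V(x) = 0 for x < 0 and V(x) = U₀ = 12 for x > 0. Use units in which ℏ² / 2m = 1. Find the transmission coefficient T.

On each side the TISE gives plane waves with k = √(2m(E − V))/ℏ: k₁ = √(2·½·14.1) = 3.755, k₂ = √(2·½·2.1) = 1.449.
Continuity of ψ and ψ′ at the step yields the reflection amplitude r = (k₁ − k₂)/(k₁ + k₂) = 0.4431; thus R = |r|² = 0.1963, T = 0.8037.

T = 0.804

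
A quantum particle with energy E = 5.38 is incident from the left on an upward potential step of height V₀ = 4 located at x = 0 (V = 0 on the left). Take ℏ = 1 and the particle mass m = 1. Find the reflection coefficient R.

On each side the TISE gives plane waves with k = √(2m(E − V))/ℏ: k₁ = √(2·1·5.38) = 3.280, k₂ = √(2·1·1.38) = 1.661.
Matching ψ and ψ′ at x = 0 gives r = (k₁ − k₂)/(k₁ + k₂), so R = r² = 0.1073 and T = 1 − R = 0.8927.

R = 0.107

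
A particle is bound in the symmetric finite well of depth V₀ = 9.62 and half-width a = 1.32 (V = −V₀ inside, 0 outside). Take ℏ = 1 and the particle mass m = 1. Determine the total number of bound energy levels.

The dimensionless depth is z₀ = a√(2mV₀)/ℏ = 1.32 × √(19.24) = 5.790.
A new bound state (alternating even/odd) appears each time z₀ passes a multiple of π/2, so N = ⌊2z₀/π⌋ + 1 = ⌊3.686⌋ + 1 = 4.

N = 4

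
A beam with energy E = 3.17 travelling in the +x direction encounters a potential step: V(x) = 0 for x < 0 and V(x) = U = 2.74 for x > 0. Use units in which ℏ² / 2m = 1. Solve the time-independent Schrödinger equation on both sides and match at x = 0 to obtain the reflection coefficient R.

R = 0.213

The wavenumbers are k₁ = √(2mE)/ℏ = 1.780 on the left and k₂ = √(2m(E − U))/ℏ = 0.6557 on the right.
Continuity of ψ and ψ′ at the step yields the reflection amplitude r = (k₁ − k₂)/(k₁ + k₂) = 0.4617; thus R = |r|² = 0.2131, T = 0.7869.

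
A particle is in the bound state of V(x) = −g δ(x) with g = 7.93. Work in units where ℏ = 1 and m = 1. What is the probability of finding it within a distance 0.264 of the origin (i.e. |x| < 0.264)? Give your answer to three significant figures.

The normalised bound state is ψ = √κ e^{−κ|x|} with κ = mg/ℏ² = 7.930.
P(|x| < d) = ∫_{−d}^{d} κ e^{−2κ|x|} dx = 1 − e^{−2κd} = 1 − e^{−4.187} = 0.9848.

P = 0.985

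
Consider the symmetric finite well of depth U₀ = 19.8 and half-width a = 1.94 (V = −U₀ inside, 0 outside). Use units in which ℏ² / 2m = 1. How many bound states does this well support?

Define the well-strength parameter z₀ = (a/ℏ)√(2mU₀) = 1.94 × √(2·0.5·19.8) = 8.632.
A new bound state (alternating even/odd) appears each time z₀ passes a multiple of π/2, so N = ⌊2z₀/π⌋ + 1 = ⌊5.496⌋ + 1 = 6.

N = 6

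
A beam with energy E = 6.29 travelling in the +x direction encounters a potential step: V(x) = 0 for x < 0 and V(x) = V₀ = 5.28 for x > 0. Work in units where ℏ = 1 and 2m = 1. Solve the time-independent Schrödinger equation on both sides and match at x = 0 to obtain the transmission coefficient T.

T = 0.817

The wavenumbers are k₁ = √(2mE)/ℏ = 2.508 on the left and k₂ = √(2m(E − V₀))/ℏ = 1.005 on the right.
Matching ψ and ψ′ at x = 0 gives r = (k₁ − k₂)/(k₁ + k₂), so R = r² = 0.1830 and T = 1 − R = 0.8170.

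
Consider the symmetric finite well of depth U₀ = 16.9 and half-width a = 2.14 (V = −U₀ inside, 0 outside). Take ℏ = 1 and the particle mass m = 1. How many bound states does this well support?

The dimensionless depth is z₀ = a√(2mU₀)/ℏ = 2.14 × √(33.80) = 12.44.
The even/odd transcendental equations gain one root per π/2 in z₀, giving N = 1 + ⌊2z₀/π⌋ = 1 + ⌊7.920⌋ = 8.

N = 8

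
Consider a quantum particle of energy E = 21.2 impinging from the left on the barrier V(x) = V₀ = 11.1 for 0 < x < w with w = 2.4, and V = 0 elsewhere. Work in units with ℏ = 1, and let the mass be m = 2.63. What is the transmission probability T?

Above the barrier the interior wavenumber is k₂ = √(2m(E − V₀))/ℏ = 7.289, giving phase k₂w = 17.49.
Matching at both interfaces gives T⁻¹ = 1 + V₀² sin²(k₂w) / [4E(E − V₀)] = 1.137, hence T = 0.879.

T = 0.879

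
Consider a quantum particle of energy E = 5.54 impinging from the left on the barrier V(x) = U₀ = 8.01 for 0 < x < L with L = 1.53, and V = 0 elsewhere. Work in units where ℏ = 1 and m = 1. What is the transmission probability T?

T = 0.00379

E < U₀: inside the barrier ψ ∝ e^{±κx} with κ = √(2m(U₀ − E))/ℏ = 2.223.
κL = 3.401, sinh(κL) = 14.97.
Matching ψ, ψ′ at both faces gives T = [1 + U₀² sinh²(κL) / (4E(U₀ − E))]⁻¹ = 1/263.8 = 0.00379.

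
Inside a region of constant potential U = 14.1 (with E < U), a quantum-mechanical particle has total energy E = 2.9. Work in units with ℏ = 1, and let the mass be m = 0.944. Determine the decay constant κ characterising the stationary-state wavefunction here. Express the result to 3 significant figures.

Since E < U the TISE in this region is ψ'' = κ²ψ with κ = √(2m(U − E))/ℏ.
κ = √(2 × 0.944 × 11.2) = 4.598.

κ = 4.60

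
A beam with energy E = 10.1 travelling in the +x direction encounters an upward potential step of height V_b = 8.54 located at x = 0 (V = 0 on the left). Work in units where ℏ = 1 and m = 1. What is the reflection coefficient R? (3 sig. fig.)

On each side the TISE gives plane waves with k = √(2m(E − V))/ℏ: k₁ = √(2·1·10.1) = 4.494, k₂ = √(2·1·1.56) = 1.766.
Continuity of ψ and ψ′ at the step yields the reflection amplitude r = (k₁ − k₂)/(k₁ + k₂) = 0.4357; thus R = |r|² = 0.1899, T = 0.8101.

R = 0.190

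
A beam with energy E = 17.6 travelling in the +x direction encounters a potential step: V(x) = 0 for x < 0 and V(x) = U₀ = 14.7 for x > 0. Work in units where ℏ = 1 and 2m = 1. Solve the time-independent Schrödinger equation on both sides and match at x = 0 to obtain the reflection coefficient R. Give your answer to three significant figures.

On each side the TISE gives plane waves with k = √(2m(E − V))/ℏ: k₁ = √(2·½·17.6) = 4.195, k₂ = √(2·½·2.9) = 1.703.
Matching ψ and ψ′ at x = 0 gives r = (k₁ − k₂)/(k₁ + k₂), so R = r² = 0.1786 and T = 1 − R = 0.8214.

R = 0.179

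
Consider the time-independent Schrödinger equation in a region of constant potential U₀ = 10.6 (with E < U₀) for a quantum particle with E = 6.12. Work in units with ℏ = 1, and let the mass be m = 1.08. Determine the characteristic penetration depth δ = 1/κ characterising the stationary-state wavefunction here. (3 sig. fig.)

δ = 0.321

Since E < U₀ the TISE in this region is ψ'' = κ²ψ with κ = √(2m(U₀ − E))/ℏ.
κ = √(2 × 1.08 × 4.48) = 3.111. The penetration depth is δ = 1/κ = 0.321.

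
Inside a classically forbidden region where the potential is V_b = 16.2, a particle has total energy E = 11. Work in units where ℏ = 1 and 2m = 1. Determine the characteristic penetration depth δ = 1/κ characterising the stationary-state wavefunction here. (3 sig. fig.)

Since E < V_b the TISE in this region is ψ'' = κ²ψ with κ = √(2m(V_b − E))/ℏ.
κ = √(2 × 0.5 × 5.2) = 2.280. The penetration depth is δ = 1/κ = 0.439.

δ = 0.439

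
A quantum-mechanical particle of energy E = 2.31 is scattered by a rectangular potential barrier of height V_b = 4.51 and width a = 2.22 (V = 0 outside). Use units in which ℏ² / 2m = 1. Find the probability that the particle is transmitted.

Since E < V_b the interior solution is evanescent with decay constant κ = √(2m(V_b − E))/ℏ = 1.483.
κa = 3.293, sinh(κa) = 13.44.
The exact tunnelling result is T⁻¹ = 1 + V_b² sinh²(κa) / [4E(V_b − E)] = 181.8, so T = 0.00550.

T = 0.00550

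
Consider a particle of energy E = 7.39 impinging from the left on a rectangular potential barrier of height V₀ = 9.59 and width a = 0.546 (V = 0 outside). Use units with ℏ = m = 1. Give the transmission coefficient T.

T = 0.262

Since E < V₀ the interior solution is evanescent with decay constant κ = √(2m(V₀ − E))/ℏ = 2.098.
κa = 1.145, sinh(κa) = 1.413.
Matching ψ, ψ′ at both faces gives T = [1 + V₀² sinh²(κa) / (4E(V₀ − E))]⁻¹ = 1/3.822 = 0.262.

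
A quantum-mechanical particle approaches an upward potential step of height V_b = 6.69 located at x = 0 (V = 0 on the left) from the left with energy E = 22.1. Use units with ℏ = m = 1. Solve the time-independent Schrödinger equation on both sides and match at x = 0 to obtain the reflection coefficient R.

R = 0.00808

On each side the TISE gives plane waves with k = √(2m(E − V))/ℏ: k₁ = √(2·1·22.1) = 6.648, k₂ = √(2·1·15.41) = 5.552.
Matching ψ and ψ′ at x = 0 gives r = (k₁ − k₂)/(k₁ + k₂), so R = r² = 0.008081 and T = 1 − R = 0.9919.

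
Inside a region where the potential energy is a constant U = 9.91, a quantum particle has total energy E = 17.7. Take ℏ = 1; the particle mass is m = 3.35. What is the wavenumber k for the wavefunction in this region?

With E > U the solution is oscillatory, ψ ∝ e^{±ikx} with k = √(2m(E − U))/ℏ.
k = √(2 × 3.35 × 7.79) = 7.224.

k = 7.22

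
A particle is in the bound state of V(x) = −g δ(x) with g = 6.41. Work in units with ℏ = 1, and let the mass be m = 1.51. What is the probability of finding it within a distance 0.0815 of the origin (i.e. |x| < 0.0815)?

The normalised bound state is ψ = √κ e^{−κ|x|} with κ = mg/ℏ² = 9.679.
P(|x| < d) = ∫_{−d}^{d} κ e^{−2κ|x|} dx = 1 − e^{−2κd} = 1 − e^{−1.578} = 0.7935.

P = 0.794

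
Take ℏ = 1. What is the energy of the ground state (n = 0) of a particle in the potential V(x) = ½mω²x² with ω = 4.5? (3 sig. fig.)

Using E_n = (n + ½)ℏω: E_0 = 0.5 × 4.5 = 2.250.

E = 2.25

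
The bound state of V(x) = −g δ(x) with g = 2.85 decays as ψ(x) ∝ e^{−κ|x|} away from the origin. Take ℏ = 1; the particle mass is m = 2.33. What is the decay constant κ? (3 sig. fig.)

Integrate −(ℏ²/2m)ψ'' − gδ(x)ψ = Eψ from −ε to +ε: the ψ'' term gives ψ'(0⁺) − ψ'(0⁻) and the δ term gives −(2mg/ℏ²)ψ(0).
With ψ ∝ e^{−κ|x|} this yields −2κ = −2mg/ℏ², so κ = mg/ℏ² = 6.641.

κ = 6.64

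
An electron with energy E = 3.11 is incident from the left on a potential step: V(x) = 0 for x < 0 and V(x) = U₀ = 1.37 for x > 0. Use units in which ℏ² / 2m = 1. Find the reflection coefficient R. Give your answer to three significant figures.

R = 0.0208

On each side the TISE gives plane waves with k = √(2m(E − V))/ℏ: k₁ = √(2·½·3.11) = 1.764, k₂ = √(2·½·1.74) = 1.319.
Continuity of ψ and ψ′ at the step yields the reflection amplitude r = (k₁ − k₂)/(k₁ + k₂) = 0.1442; thus R = |r|² = 0.02079, T = 0.9792.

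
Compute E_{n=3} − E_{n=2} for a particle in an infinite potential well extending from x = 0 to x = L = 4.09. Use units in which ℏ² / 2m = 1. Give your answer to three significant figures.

ΔE = 2.95

E_n = n²π²ℏ²/(2mL²), so ΔE = (3² − 2²) π²ℏ²/(2mL²).
ΔE = 5 × π² / (2 × 0.5 × 4.09²) = 2.950.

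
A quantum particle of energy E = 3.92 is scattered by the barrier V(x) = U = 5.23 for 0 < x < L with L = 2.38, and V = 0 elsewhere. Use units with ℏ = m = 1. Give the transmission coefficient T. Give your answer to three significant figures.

T = 0.00135

Since E < U the interior solution is evanescent with decay constant κ = √(2m(U − E))/ℏ = 1.619.
κL = 3.852, sinh(κL) = 23.54.
Matching ψ, ψ′ at both faces gives T = [1 + U² sinh²(κL) / (4E(U − E))]⁻¹ = 1/739.0 = 0.00135.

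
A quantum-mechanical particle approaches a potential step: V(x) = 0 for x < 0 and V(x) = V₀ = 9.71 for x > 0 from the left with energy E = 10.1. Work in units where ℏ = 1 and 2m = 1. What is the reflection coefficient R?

R = 0.451

On each side the TISE gives plane waves with k = √(2m(E − V))/ℏ: k₁ = √(2·½·10.1) = 3.178, k₂ = √(2·½·0.39) = 0.6245.
Matching ψ and ψ′ at x = 0 gives r = (k₁ − k₂)/(k₁ + k₂), so R = r² = 0.4510 and T = 1 − R = 0.5490.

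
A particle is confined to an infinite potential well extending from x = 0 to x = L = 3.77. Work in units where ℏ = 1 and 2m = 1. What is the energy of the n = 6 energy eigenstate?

Requiring ψ(0) = ψ(L) = 0 quantises k = nπ/L, hence E_n = ℏ²k²/2m = n²π²ℏ²/(2mL²).
E_6 = 6² × π² / (2 × 0.5 × 3.77²) = 25.00.

E = 25.0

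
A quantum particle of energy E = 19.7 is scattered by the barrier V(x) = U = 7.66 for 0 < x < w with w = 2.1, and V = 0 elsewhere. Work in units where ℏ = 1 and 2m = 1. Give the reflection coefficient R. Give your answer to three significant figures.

E > U: inside the barrier k₂ = √(2m(E − U))/ℏ = 3.470, k₂w = 7.287.
Matching at both interfaces gives T⁻¹ = 1 + U² sin²(k₂w) / [4E(E − U)] = 1.044, hence T = 0.958.
R = 1 − T = 0.0421.

R = 0.0421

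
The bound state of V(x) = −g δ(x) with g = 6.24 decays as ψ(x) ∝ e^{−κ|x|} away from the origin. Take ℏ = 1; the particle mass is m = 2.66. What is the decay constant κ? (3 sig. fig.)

Integrate −(ℏ²/2m)ψ'' − gδ(x)ψ = Eψ from −ε to +ε: the ψ'' term gives ψ'(0⁺) − ψ'(0⁻) and the δ term gives −(2mg/ℏ²)ψ(0).
With ψ ∝ e^{−κ|x|} this yields −2κ = −2mg/ℏ², so κ = mg/ℏ² = 16.60.

κ = 16.6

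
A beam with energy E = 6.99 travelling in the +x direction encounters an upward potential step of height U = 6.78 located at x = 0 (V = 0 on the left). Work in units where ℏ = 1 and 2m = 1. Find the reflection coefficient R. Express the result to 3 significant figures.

The wavenumbers are k₁ = √(2mE)/ℏ = 2.644 on the left and k₂ = √(2m(E − U))/ℏ = 0.4583 on the right.
Matching ψ and ψ′ at x = 0 gives r = (k₁ − k₂)/(k₁ + k₂), so R = r² = 0.4964 and T = 1 − R = 0.5036.

R = 0.496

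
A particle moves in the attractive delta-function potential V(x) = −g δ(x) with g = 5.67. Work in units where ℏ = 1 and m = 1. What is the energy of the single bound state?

For x ≠ 0 the bound state is ψ ∝ e^{−κ|x|}; integrating the TISE across the delta gives the cusp condition 2κ = 2mg/ℏ², so κ = 5.670.
Then E = −ℏ²κ²/(2m) = −mg²/(2ℏ²) = -16.07.

E = -16.1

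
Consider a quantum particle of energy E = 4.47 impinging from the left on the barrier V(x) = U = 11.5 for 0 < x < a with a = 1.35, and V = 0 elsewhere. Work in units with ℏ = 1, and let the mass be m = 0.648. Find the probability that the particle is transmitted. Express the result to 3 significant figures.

T = 0.00110

E < U: inside the barrier ψ ∝ e^{±κx} with κ = √(2m(U − E))/ℏ = 3.018.
κa = 4.075, sinh(κa) = 29.41.
Matching ψ, ψ′ at both faces gives T = [1 + U² sinh²(κa) / (4E(U − E))]⁻¹ = 1/911.2 = 0.00110.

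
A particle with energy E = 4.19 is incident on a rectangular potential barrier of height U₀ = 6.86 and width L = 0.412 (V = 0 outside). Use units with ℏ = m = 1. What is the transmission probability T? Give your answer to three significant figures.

T = 0.439

E < U₀: inside the barrier ψ ∝ e^{±κx} with κ = √(2m(U₀ − E))/ℏ = 2.311.
κL = 0.9521, sinh(κL) = 1.103.
Matching ψ, ψ′ at both faces gives T = [1 + U₀² sinh²(κL) / (4E(U₀ − E))]⁻¹ = 1/2.278 = 0.439.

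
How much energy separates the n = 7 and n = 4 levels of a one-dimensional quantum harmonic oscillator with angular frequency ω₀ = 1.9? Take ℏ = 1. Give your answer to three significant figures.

E_n = ℏω₀(n + ½), so ΔE = (7 − 4) ℏω₀ = 3 × 1.9 = 5.700.

ΔE = 5.70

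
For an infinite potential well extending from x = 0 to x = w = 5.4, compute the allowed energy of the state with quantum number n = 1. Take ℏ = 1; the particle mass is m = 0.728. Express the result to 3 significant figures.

The infinite-well eigenfunctions ψ_n = √(2/w) sin(nπx/w) vanish at both walls, giving E_n = n²π²ℏ²/(2mw²).
E_1 = 1² × π² / (2 × 0.728 × 5.4²) = 0.2325.

E = 0.232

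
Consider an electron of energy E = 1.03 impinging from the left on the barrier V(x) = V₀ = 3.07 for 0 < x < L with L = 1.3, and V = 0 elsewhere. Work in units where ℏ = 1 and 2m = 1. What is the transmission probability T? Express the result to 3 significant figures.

Since E < V₀ the interior solution is evanescent with decay constant κ = √(2m(V₀ − E))/ℏ = 1.428.
κL = 1.857, sinh(κL) = 3.123.
The exact tunnelling result is T⁻¹ = 1 + V₀² sinh²(κL) / [4E(V₀ − E)] = 11.94, so T = 0.0838.

T = 0.0838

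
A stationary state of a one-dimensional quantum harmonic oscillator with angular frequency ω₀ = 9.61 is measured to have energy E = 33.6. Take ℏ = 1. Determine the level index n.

E_n = ℏω₀(n + ½) ⇒ n = E/(ℏω₀) − ½ = 33.6/9.61 − 0.5 = 2.996 → n = 3.

n = 3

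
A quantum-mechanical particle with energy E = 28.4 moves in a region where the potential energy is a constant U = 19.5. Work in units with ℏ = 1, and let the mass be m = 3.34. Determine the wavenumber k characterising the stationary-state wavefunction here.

With E > U the solution is oscillatory, ψ ∝ e^{±ikx} with k = √(2m(E − U))/ℏ.
k = √(2 × 3.34 × 8.9) = 7.711.

k = 7.71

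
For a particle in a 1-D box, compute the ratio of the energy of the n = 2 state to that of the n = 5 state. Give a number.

E_n = n²π²ℏ²/(2mL²) so the ratio is n₂²/n₁² = 4/25 = 0.16.

0.16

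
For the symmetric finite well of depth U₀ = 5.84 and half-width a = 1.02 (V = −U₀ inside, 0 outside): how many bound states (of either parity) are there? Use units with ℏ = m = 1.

N = 3

Define the well-strength parameter z₀ = (a/ℏ)√(2mU₀) = 1.02 × √(2·1·5.84) = 3.486.
The even/odd transcendental equations gain one root per π/2 in z₀, giving N = 1 + ⌊2z₀/π⌋ = 1 + ⌊2.219⌋ = 3.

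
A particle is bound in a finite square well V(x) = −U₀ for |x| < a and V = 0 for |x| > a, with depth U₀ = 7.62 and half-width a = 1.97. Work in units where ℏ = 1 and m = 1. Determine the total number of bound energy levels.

Define the well-strength parameter z₀ = (a/ℏ)√(2mU₀) = 1.97 × √(2·1·7.62) = 7.691.
The even/odd transcendental equations gain one root per π/2 in z₀, giving N = 1 + ⌊2z₀/π⌋ = 1 + ⌊4.896⌋ = 5.

N = 5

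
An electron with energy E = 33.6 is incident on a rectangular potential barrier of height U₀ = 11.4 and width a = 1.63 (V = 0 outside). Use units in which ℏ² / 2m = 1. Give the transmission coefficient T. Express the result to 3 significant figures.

Above the barrier the interior wavenumber is k₂ = √(2m(E − U₀))/ℏ = 4.712, giving phase k₂a = 7.680.
T = [1 + U₀² sin²(k₂a) / (4E(E − U₀))]⁻¹ = 1/1.042 = 0.959.

T = 0.959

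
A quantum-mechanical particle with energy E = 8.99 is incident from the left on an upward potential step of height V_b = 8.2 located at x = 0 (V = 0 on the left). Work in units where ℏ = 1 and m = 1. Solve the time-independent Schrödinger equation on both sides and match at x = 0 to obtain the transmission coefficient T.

The wavenumbers are k₁ = √(2mE)/ℏ = 4.240 on the left and k₂ = √(2m(E − V_b))/ℏ = 1.257 on the right.
Matching ψ and ψ′ at x = 0 gives r = (k₁ − k₂)/(k₁ + k₂), so R = r² = 0.2945 and T = 1 − R = 0.7055.

T = 0.705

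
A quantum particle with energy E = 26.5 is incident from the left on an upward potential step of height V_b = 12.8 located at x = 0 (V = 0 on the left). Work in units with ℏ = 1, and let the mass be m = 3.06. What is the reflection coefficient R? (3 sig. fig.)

On each side the TISE gives plane waves with k = √(2m(E − V))/ℏ: k₁ = √(2·3.06·26.5) = 12.73, k₂ = √(2·3.06·13.7) = 9.157.
Continuity of ψ and ψ′ at the step yields the reflection amplitude r = (k₁ − k₂)/(k₁ + k₂) = 0.1635; thus R = |r|² = 0.02672, T = 0.9733.

R = 0.0267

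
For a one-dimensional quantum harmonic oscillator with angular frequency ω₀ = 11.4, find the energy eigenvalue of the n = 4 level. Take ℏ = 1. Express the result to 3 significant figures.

The oscillator eigenvalues are E_n = ℏω₀(n + ½), so E_4 = 11.4 × 4.5 = 51.30.

E = 51.3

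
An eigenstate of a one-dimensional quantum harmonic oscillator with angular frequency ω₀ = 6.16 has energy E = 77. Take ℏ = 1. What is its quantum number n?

n = 12

Invert E_n = (n + ½)ℏω₀: n = E/ℏω₀ − ½ = 12.000, so n = 12.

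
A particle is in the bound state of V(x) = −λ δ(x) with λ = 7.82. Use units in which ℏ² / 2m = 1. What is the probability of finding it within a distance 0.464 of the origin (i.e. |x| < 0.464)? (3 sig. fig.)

P = 0.973

The normalised bound state is ψ = √κ e^{−κ|x|} with κ = mλ/ℏ² = 3.910.
P(|x| < d) = ∫_{−d}^{d} κ e^{−2κ|x|} dx = 1 − e^{−2κd} = 1 − e^{−3.628} = 0.9734.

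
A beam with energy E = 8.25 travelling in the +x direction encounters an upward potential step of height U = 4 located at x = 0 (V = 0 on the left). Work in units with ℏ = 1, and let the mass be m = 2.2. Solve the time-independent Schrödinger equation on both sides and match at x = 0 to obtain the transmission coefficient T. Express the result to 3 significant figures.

T = 0.973

The wavenumbers are k₁ = √(2mE)/ℏ = 6.025 on the left and k₂ = √(2m(E − U))/ℏ = 4.324 on the right.
Continuity of ψ and ψ′ at the step yields the reflection amplitude r = (k₁ − k₂)/(k₁ + k₂) = 0.1643; thus R = |r|² = 0.02700, T = 0.9730.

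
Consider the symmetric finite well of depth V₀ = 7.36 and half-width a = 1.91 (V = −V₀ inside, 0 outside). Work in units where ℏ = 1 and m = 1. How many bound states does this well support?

Define the well-strength parameter z₀ = (a/ℏ)√(2mV₀) = 1.91 × √(2·1·7.36) = 7.328.
A new bound state (alternating even/odd) appears each time z₀ passes a multiple of π/2, so N = ⌊2z₀/π⌋ + 1 = ⌊4.665⌋ + 1 = 5.

N = 5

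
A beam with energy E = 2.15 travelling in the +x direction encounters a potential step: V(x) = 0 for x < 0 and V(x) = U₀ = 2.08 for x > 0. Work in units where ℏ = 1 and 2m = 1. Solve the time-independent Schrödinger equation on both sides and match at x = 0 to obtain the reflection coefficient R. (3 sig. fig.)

The wavenumbers are k₁ = √(2mE)/ℏ = 1.466 on the left and k₂ = √(2m(E − U₀))/ℏ = 0.2646 on the right.
Matching ψ and ψ′ at x = 0 gives r = (k₁ − k₂)/(k₁ + k₂), so R = r² = 0.4820 and T = 1 − R = 0.5180.

R = 0.482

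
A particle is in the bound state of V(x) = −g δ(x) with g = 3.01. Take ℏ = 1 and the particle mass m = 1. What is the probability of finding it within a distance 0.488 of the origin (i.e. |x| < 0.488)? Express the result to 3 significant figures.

The normalised bound state is ψ = √κ e^{−κ|x|} with κ = mg/ℏ² = 3.010.
P(|x| < d) = ∫_{−d}^{d} κ e^{−2κ|x|} dx = 1 − e^{−2κd} = 1 − e^{−2.938} = 0.9470.

P = 0.947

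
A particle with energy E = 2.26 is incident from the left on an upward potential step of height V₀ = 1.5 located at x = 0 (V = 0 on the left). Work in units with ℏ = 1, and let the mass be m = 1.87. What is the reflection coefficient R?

The wavenumbers are k₁ = √(2mE)/ℏ = 2.907 on the left and k₂ = √(2m(E − V₀))/ℏ = 1.686 on the right.
Continuity of ψ and ψ′ at the step yields the reflection amplitude r = (k₁ − k₂)/(k₁ + k₂) = 0.2659; thus R = |r|² = 0.07070, T = 0.9293.

R = 0.0707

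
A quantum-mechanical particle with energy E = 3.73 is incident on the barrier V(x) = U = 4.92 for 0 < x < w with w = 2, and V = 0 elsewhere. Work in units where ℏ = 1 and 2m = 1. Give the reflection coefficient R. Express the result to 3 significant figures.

R = 0.963

E < U: inside the barrier ψ ∝ e^{±κx} with κ = √(2m(U − E))/ℏ = 1.091.
κw = 2.182, sinh(κw) = 4.374.
The exact tunnelling result is T⁻¹ = 1 + U² sinh²(κw) / [4E(U − E)] = 27.09, so T = 0.0369.
R = 1 − T = 0.963.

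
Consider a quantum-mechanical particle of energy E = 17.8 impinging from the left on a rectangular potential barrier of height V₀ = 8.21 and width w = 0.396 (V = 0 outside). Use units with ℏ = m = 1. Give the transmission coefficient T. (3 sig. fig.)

E > V₀: inside the barrier k₂ = √(2m(E − V₀))/ℏ = 4.379, k₂w = 1.734.
Matching at both interfaces gives T⁻¹ = 1 + V₀² sin²(k₂w) / [4E(E − V₀)] = 1.096, hence T = 0.912.

T = 0.912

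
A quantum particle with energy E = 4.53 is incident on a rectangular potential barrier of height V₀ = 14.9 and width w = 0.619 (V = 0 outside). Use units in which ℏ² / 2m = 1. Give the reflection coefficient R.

Since E < V₀ the interior solution is evanescent with decay constant κ = √(2m(V₀ − E))/ℏ = 3.220.
κw = 1.993, sinh(κw) = 3.602.
The exact tunnelling result is T⁻¹ = 1 + V₀² sinh²(κw) / [4E(V₀ − E)] = 16.33, so T = 0.0612.
R = 1 − T = 0.939.

R = 0.939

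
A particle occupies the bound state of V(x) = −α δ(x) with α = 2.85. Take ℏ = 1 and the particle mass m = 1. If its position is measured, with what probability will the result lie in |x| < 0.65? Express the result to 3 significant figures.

The normalised bound state is ψ = √κ e^{−κ|x|} with κ = mα/ℏ² = 2.850.
P(|x| < d) = ∫_{−d}^{d} κ e^{−2κ|x|} dx = 1 − e^{−2κd} = 1 − e^{−3.705} = 0.9754.

P = 0.975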